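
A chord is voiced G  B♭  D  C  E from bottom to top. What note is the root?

G, Bb, D, C, E are the tones of a C dominant ninth chord (C–E–G–Bb–D), making C the root.

C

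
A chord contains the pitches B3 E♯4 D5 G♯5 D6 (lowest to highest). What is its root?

E#

B, E#, D, G# are the tones of an E# diminished seventh chord (E#–G#–B–D), making E# the root.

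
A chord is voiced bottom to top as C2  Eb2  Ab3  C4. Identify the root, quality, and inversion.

The pitch classes C, Eb, Ab arrange in thirds as Ab–C–Eb: an Ab major triad.
The lowest note is C, the third of the chord, so this is first inversion (figured bass 6).

Ab major, first inversion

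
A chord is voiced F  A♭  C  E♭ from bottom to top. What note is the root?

The distinct letter names are F, Ab, C, Eb. Arranged as a stack of thirds they read F–Ab–C–Eb, so F is the root (an F minor seventh chord).

F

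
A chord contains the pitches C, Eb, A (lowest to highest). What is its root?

A

C, Eb, A are the tones of an A diminished triad (A–C–Eb), making A the root.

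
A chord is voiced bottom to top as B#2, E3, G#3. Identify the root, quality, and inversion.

E augmented, second inversion

Reducing to letter names: B#, E, G#. These stack in thirds as E–G#–B# — an E augmented triad.
With the fifth (B#) in the bass, the chord is in second inversion (figured bass 6/4).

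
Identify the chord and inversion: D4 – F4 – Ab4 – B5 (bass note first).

B diminished seventh, first inversion

The pitch classes D, F, Ab, B arrange in thirds as B–D–F–Ab: a B diminished seventh chord.
The lowest note is D, the third of the chord, so this is first inversion (figured bass 6/5).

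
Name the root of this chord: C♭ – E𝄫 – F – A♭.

F

Cb, Ebb, F, Ab are the tones of an F diminished seventh chord (F–Ab–Cb–Ebb), making F the root.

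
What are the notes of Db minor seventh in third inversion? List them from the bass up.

The chord tones are Db–Fb–Ab–Cb. With the seventh (Cb) lowest for third inversion: Cb, Db, Fb, Ab.

Cb, Db, Fb, Ab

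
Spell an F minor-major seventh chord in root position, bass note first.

F, Ab, C, E

F minor-major seventh is F–Ab–C–E. Root position puts the root (F) in the bass, with the remaining tones above: F, Ab, C, E.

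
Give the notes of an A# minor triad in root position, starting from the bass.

A#, C#, E#

The chord tones are A#–C#–E#. With the root (A#) lowest for root position: A#, C#, E#.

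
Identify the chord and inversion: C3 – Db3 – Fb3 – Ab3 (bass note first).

Reducing to letter names: C, Db, Fb, Ab. These stack in thirds as Db–Fb–Ab–C — a Db minor-major seventh chord.
The lowest note is C, the seventh of the chord, so this is third inversion (figured bass 4/2).

Db minor-major seventh, third inversion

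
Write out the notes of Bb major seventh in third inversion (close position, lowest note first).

Spelling Bb major seventh: Bb–D–F–A. In third inversion the seventh is bass, giving A, Bb, D, F from the bottom.

A, Bb, D, F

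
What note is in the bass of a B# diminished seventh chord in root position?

In root position the root is lowest. For B# diminished seventh (B#–D#–F#–A) that is B#.

B#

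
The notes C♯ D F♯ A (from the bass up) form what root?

D

Reordering C#, D, F#, A into stacked thirds gives D–F#–A–C#; the bottom of that stack, D, is the root.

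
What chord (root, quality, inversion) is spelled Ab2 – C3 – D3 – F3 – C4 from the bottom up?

The distinct note names are Ab, C, D, F. Stacked in thirds they read D–F–Ab–C, which is a half-diminished seventh chord on D.
With the fifth (Ab) in the bass, the chord is in second inversion (figured bass 4/3).

D half-diminished seventh, second inversion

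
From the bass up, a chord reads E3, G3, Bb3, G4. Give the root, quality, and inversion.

The pitch classes E, G, Bb arrange in thirds as E–G–Bb: an E diminished triad.
With the root (E) in the bass, the chord is in root position (figured bass 5/3).

E diminished, root position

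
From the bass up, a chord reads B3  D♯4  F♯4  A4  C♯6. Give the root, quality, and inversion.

B dominant ninth, root position

The distinct note names are B, D#, F#, A, C#. Stacked in thirds they read B–D#–F#–A–C#, which is a dominant ninth chord on B.
The lowest note is B, the root of the chord, so this is root position.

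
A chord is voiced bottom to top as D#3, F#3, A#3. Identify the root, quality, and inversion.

The pitch classes D#, F#, A# arrange in thirds as D#–F#–A#: a D# minor triad.
The lowest note is D#, the root of the chord, so this is root position (figured bass 5/3).

D# minor, root position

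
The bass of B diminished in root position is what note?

In root position the root is lowest. For B diminished (B–D–F) that is B.

B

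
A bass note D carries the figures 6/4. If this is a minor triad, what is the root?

G

The figures 6/4 mean the fifth of the chord is in the bass. If D is the fifth of a minor triad, the root is G (chord tones G–Bb–D).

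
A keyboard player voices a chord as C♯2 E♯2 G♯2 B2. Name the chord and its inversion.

C# dominant seventh, root position

Reducing to letter names: C#, E#, G#, B. These stack in thirds as C#–E#–G#–B — a C# dominant seventh chord.
With the root (C#) in the bass, the chord is in root position (figured bass 7).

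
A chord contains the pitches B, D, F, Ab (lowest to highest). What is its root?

B

Reordering B, D, F, Ab into stacked thirds gives B–D–F–Ab; the bottom of that stack, B, is the root.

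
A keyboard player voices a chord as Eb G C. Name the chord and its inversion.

C minor, first inversion

Reducing to letter names: Eb, G, C. These stack in thirds as C–Eb–G — a C minor triad.
Eb is the third of C minor; third in the bass means first inversion (figured bass 6).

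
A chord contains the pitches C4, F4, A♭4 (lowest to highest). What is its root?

The distinct letter names are C, F, Ab. Arranged as a stack of thirds they read F–Ab–C, so F is the root (an F minor triad).

F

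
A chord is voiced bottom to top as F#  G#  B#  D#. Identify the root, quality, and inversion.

G# dominant seventh, third inversion

The pitch classes F#, G#, B#, D# arrange in thirds as G#–B#–D#–F#: a G# dominant seventh chord.
The lowest note is F#, the seventh of the chord, so this is third inversion (figured bass 4/2).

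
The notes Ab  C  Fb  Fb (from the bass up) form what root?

Fb

Reordering Ab, C, Fb into stacked thirds gives Fb–Ab–C; the bottom of that stack, Fb, is the root.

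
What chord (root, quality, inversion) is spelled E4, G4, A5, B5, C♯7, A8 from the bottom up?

A dominant ninth, second inversion

The distinct note names are E, G, A, B, C#. Stacked in thirds they read A–C#–E–G–B, which is a dominant ninth chord on A.
With the fifth (E) in the bass, the chord is in second inversion.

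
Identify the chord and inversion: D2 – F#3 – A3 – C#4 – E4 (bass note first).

The pitch classes D, F#, A, C#, E arrange in thirds as D–F#–A–C#–E: a D major ninth chord.
With the root (D) in the bass, the chord is in root position.

D major ninth, root position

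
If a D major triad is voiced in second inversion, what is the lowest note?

A

D major is D–F#–A. Second inversion places the fifth in the bass: A.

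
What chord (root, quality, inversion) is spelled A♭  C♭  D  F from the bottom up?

The pitch classes Ab, Cb, D, F arrange in thirds as D–F–Ab–Cb: a D diminished seventh chord.
With the fifth (Ab) in the bass, the chord is in second inversion (figured bass 4/3).

D diminished seventh, second inversion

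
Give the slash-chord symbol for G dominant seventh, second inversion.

Second inversion of G dominant seventh has the fifth (D) in the bass. As a slash chord: G7/D.

G7/D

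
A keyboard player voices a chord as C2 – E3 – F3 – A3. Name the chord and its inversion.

The pitch classes C, E, F, A arrange in thirds as F–A–C–E: an F major seventh chord.
C is the fifth of F major seventh; fifth in the bass means second inversion (figured bass 4/3).

F major seventh, second inversion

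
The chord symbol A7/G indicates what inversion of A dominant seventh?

A7/G means A dominant seventh with G in the bass. G is the seventh of A dominant seventh (A–C#–E–G), so this is third inversion.

third inversion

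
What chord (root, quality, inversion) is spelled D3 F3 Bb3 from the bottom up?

Bb major, first inversion

The pitch classes D, F, Bb arrange in thirds as Bb–D–F: a Bb major triad.
D is the third of Bb major; third in the bass means first inversion (figured bass 6).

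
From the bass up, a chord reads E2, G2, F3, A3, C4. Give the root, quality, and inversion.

F major ninth, third inversion

The distinct note names are E, G, F, A, C. Stacked in thirds they read F–A–C–E–G, which is a major ninth chord on F.
E is the seventh of F major ninth; seventh in the bass means third inversion.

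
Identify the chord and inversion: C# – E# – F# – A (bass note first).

F# minor-major seventh, second inversion

Reducing to letter names: C#, E#, F#, A. These stack in thirds as F#–A–C#–E# — an F# minor-major seventh chord.
With the fifth (C#) in the bass, the chord is in second inversion (figured bass 4/3).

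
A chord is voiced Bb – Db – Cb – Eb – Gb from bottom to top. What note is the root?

Cb

Reordering Bb, Db, Cb, Eb, Gb into stacked thirds gives Cb–Eb–Gb–Bb–Db; the bottom of that stack, Cb, is the root.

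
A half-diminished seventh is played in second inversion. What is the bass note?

In second inversion the fifth is lowest. For A half-diminished seventh (A–C–Eb–G) that is Eb.

Eb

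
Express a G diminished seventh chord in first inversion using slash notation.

Gdim7/Bb

First inversion of G diminished seventh has the third (Bb) in the bass. As a slash chord: Gdim7/Bb.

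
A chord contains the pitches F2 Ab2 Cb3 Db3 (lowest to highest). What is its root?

Db

F, Ab, Cb, Db are the tones of a Db dominant seventh chord (Db–F–Ab–Cb), making Db the root.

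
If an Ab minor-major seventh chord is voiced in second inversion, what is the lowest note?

Eb

The fifth of Ab minor-major seventh (Ab–Cb–Eb–G) is Eb; that is the bass in second inversion.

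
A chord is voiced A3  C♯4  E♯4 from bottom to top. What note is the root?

A

A, C#, E# are the tones of an A augmented triad (A–C#–E#), making A the root.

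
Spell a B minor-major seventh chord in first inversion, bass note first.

D, F#, A#, B

The chord tones are B–D–F#–A#. With the third (D) lowest for first inversion: D, F#, A#, B.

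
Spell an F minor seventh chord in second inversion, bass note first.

C, Eb, F, Ab

The chord tones are F–Ab–C–Eb. With the fifth (C) lowest for second inversion: C, Eb, F, Ab.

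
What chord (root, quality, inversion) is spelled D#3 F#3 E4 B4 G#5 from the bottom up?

E major ninth, third inversion

Reducing to letter names: D#, F#, E, B, G#. These stack in thirds as E–G#–B–D#–F# — an E major ninth chord.
With the seventh (D#) in the bass, the chord is in third inversion.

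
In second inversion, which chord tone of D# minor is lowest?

D# minor is D#–F#–A#. Second inversion places the fifth in the bass: A#.

A#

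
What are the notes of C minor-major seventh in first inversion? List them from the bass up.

The chord tones are C–Eb–G–B. With the third (Eb) lowest for first inversion: Eb, G, B, C.

Eb, G, B, C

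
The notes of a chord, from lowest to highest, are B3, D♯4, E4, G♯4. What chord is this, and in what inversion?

E major seventh, second inversion

The pitch classes B, D#, E, G# arrange in thirds as E–G#–B–D#: an E major seventh chord.
With the fifth (B) in the bass, the chord is in second inversion (figured bass 4/3).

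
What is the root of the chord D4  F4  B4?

The distinct letter names are D, F, B. Arranged as a stack of thirds they read B–D–F, so B is the root (a B diminished triad).

B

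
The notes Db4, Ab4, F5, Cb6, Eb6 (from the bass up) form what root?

Db

Db, Ab, F, Cb, Eb are the tones of a Db dominant ninth chord (Db–F–Ab–Cb–Eb), making Db the root.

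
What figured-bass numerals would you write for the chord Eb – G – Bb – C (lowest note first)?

The notes Eb, G, Bb, C stack in thirds as C–Eb–G–Bb — a C minor seventh chord. The bass Eb is the third, so this is first inversion: figured 6/5.

6/5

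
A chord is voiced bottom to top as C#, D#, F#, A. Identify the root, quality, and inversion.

D# half-diminished seventh, third inversion

Reducing to letter names: C#, D#, F#, A. These stack in thirds as D#–F#–A–C# — a D# half-diminished seventh chord.
With the seventh (C#) in the bass, the chord is in third inversion (figured bass 4/2).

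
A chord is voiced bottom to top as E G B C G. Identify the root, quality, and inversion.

The distinct note names are E, G, B, C. Stacked in thirds they read C–E–G–B, which is a major seventh chord on C.
The lowest note is E, the third of the chord, so this is first inversion (figured bass 6/5).

C major seventh, first inversion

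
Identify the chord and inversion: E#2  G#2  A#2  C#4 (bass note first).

The pitch classes E#, G#, A#, C# arrange in thirds as A#–C#–E#–G#: an A# minor seventh chord.
E# is the fifth of A# minor seventh; fifth in the bass means second inversion (figured bass 4/3).

A# minor seventh, second inversion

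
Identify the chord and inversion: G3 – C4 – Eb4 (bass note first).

C minor, second inversion

The pitch classes G, C, Eb arrange in thirds as C–Eb–G: a C minor triad.
With the fifth (G) in the bass, the chord is in second inversion (figured bass 6/4).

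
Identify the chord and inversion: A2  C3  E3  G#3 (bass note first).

A minor-major seventh, root position

The pitch classes A, C, E, G# arrange in thirds as A–C–E–G#: an A minor-major seventh chord.
The lowest note is A, the root of the chord, so this is root position (figured bass 7).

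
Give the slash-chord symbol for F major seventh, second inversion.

Fmaj7/C

Second inversion of F major seventh has the fifth (C) in the bass. As a slash chord: Fmaj7/C.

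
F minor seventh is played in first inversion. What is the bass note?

Ab

F minor seventh is F–Ab–C–Eb. First inversion places the third in the bass: Ab.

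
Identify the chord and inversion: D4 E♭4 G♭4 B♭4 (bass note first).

Eb minor-major seventh, third inversion

Reducing to letter names: D, Eb, Gb, Bb. These stack in thirds as Eb–Gb–Bb–D — an Eb minor-major seventh chord.
With the seventh (D) in the bass, the chord is in third inversion (figured bass 4/2).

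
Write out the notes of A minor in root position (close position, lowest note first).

A minor is A–C–E. Root position puts the root (A) in the bass, with the remaining tones above: A, C, E.

A, C, E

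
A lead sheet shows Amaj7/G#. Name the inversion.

third inversion

Amaj7/G# means A major seventh with G# in the bass. G# is the seventh of A major seventh (A–C#–E–G#), so this is third inversion.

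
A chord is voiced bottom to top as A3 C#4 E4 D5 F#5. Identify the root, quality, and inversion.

D major ninth, second inversion

The pitch classes A, C#, E, D, F# arrange in thirds as D–F#–A–C#–E: a D major ninth chord.
The lowest note is A, the fifth of the chord, so this is second inversion.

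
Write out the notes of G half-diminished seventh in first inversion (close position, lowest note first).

Bb, Db, F, G

G half-diminished seventh is G–Bb–Db–F. First inversion puts the third (Bb) in the bass, with the remaining tones above: Bb, Db, F, G.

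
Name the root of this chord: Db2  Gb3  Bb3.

Gb

Reordering Db, Gb, Bb into stacked thirds gives Gb–Bb–Db; the bottom of that stack, Gb, is the root.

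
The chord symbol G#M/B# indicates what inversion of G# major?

G#M/B# means G# major with B# in the bass. B# is the third of G# major (G#–B#–D#), so this is first inversion.

first inversion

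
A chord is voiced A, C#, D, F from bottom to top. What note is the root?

D

The distinct letter names are A, C#, D, F. Arranged as a stack of thirds they read D–F–A–C#, so D is the root (a D minor-major seventh chord).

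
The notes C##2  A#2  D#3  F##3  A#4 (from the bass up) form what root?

C##, A#, D#, F## are the tones of a D# major seventh chord (D#–F##–A#–C##), making D# the root.

D#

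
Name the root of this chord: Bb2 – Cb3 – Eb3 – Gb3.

Reordering Bb, Cb, Eb, Gb into stacked thirds gives Cb–Eb–Gb–Bb; the bottom of that stack, Cb, is the root.

Cb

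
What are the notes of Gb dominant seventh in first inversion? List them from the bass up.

The chord tones are Gb–Bb–Db–Fb. With the third (Bb) lowest for first inversion: Bb, Db, Fb, Gb.

Bb, Db, Fb, Gb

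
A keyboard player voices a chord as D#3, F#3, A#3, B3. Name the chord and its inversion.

The distinct note names are D#, F#, A#, B. Stacked in thirds they read B–D#–F#–A#, which is a major seventh chord on B.
With the third (D#) in the bass, the chord is in first inversion (figured bass 6/5).

B major seventh, first inversion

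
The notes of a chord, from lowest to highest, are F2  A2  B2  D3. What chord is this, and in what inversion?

B half-diminished seventh, second inversion

Reducing to letter names: F, A, B, D. These stack in thirds as B–D–F–A — a B half-diminished seventh chord.
With the fifth (F) in the bass, the chord is in second inversion (figured bass 4/3).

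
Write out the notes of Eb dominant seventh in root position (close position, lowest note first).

Eb, G, Bb, Db

Eb dominant seventh is Eb–G–Bb–Db. Root position puts the root (Eb) in the bass, with the remaining tones above: Eb, G, Bb, Db.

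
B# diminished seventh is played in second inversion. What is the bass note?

The fifth of B# diminished seventh (B#–D#–F#–A) is F#; that is the bass in second inversion.

F#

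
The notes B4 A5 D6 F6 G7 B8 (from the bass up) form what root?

B, A, D, F, G are the tones of a G dominant ninth chord (G–B–D–F–A), making G the root.

G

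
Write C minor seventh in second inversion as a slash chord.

Cm7/G

Second inversion of C minor seventh has the fifth (G) in the bass. As a slash chord: Cm7/G.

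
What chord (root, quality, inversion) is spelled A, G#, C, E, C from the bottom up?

A minor-major seventh, root position

The distinct note names are A, G#, C, E. Stacked in thirds they read A–C–E–G#, which is a minor-major seventh chord on A.
A is the root of A minor-major seventh; root in the bass means root position (figured bass 7).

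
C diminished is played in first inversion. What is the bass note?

Eb

C diminished is C–Eb–Gb. First inversion places the third in the bass: Eb.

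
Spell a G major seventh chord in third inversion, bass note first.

F#, G, B, D

The chord tones are G–B–D–F#. With the seventh (F#) lowest for third inversion: F#, G, B, D.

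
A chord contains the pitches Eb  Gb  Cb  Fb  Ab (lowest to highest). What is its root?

Fb

Eb, Gb, Cb, Fb, Ab are the tones of an Fb major ninth chord (Fb–Ab–Cb–Eb–Gb), making Fb the root.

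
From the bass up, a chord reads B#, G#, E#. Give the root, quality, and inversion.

The distinct note names are B#, G#, E#. Stacked in thirds they read E#–G#–B#, which is a minor triad on E#.
The lowest note is B#, the fifth of the chord, so this is second inversion (figured bass 6/4).

E# minor, second inversion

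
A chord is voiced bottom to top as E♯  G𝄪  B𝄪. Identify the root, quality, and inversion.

Reducing to letter names: E#, G##, B##. These stack in thirds as E#–G##–B## — an E# augmented triad.
The lowest note is E#, the root of the chord, so this is root position (figured bass 5/3).

E# augmented, root position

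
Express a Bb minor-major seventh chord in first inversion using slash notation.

First inversion of Bb minor-major seventh has the third (Db) in the bass. As a slash chord: Bbm(maj7)/Db.

Bbm(maj7)/Db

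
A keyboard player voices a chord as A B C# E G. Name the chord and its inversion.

The distinct note names are A, B, C#, E, G. Stacked in thirds they read A–C#–E–G–B, which is a dominant ninth chord on A.
A is the root of A dominant ninth; root in the bass means root position.

A dominant ninth, root position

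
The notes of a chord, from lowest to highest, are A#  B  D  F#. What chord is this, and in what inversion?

The pitch classes A#, B, D, F# arrange in thirds as B–D–F#–A#: a B minor-major seventh chord.
A# is the seventh of B minor-major seventh; seventh in the bass means third inversion (figured bass 4/2).

B minor-major seventh, third inversion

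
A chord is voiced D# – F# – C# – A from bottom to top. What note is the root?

D#

D#, F#, C#, A are the tones of a D# half-diminished seventh chord (D#–F#–A–C#), making D# the root.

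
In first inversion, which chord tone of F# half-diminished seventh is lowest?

A

F# half-diminished seventh is F#–A–C–E. First inversion places the third in the bass: A.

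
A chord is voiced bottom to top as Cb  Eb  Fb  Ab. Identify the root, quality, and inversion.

Reducing to letter names: Cb, Eb, Fb, Ab. These stack in thirds as Fb–Ab–Cb–Eb — an Fb major seventh chord.
Cb is the fifth of Fb major seventh; fifth in the bass means second inversion (figured bass 4/3).

Fb major seventh, second inversion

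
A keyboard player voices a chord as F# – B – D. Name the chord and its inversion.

B minor, second inversion

Reducing to letter names: F#, B, D. These stack in thirds as B–D–F# — a B minor triad.
The lowest note is F#, the fifth of the chord, so this is second inversion (figured bass 6/4).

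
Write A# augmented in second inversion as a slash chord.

A#aug/E##

Second inversion of A# augmented has the fifth (E##) in the bass. As a slash chord: A#aug/E##.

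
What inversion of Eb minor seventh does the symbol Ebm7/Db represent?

third inversion

Ebm7/Db means Eb minor seventh with Db in the bass. Db is the seventh of Eb minor seventh (Eb–Gb–Bb–Db), so this is third inversion.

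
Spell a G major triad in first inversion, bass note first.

B, D, G

G major is G–B–D. First inversion puts the third (B) in the bass, with the remaining tones above: B, D, G.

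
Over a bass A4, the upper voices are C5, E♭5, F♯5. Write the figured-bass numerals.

The notes A, C, Eb, F# stack in thirds as F#–A–C–Eb — an F# diminished seventh chord. The bass A is the third, so this is first inversion: figured 6/5.

6/5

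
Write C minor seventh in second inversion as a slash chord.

Cm7/G

Second inversion of C minor seventh has the fifth (G) in the bass. As a slash chord: Cm7/G.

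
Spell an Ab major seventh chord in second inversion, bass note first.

Eb, G, Ab, C

Ab major seventh is Ab–C–Eb–G. Second inversion puts the fifth (Eb) in the bass, with the remaining tones above: Eb, G, Ab, C.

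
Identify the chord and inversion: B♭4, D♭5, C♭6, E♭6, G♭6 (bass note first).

Cb major ninth, third inversion

The distinct note names are Bb, Db, Cb, Eb, Gb. Stacked in thirds they read Cb–Eb–Gb–Bb–Db, which is a major ninth chord on Cb.
Bb is the seventh of Cb major ninth; seventh in the bass means third inversion.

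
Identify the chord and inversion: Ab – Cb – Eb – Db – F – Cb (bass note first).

Db dominant ninth, second inversion

The distinct note names are Ab, Cb, Eb, Db, F. Stacked in thirds they read Db–F–Ab–Cb–Eb, which is a dominant ninth chord on Db.
Ab is the fifth of Db dominant ninth; fifth in the bass means second inversion.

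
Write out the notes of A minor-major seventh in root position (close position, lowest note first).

A minor-major seventh is A–C–E–G#. Root position puts the root (A) in the bass, with the remaining tones above: A, C, E, G#.

A, C, E, G#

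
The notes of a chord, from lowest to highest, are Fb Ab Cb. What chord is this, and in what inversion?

Fb major, root position

The pitch classes Fb, Ab, Cb arrange in thirds as Fb–Ab–Cb: an Fb major triad.
The lowest note is Fb, the root of the chord, so this is root position (figured bass 5/3).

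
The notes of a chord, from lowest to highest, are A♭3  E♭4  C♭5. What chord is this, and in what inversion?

Reducing to letter names: Ab, Eb, Cb. These stack in thirds as Ab–Cb–Eb — an Ab minor triad.
The lowest note is Ab, the root of the chord, so this is root position (figured bass 5/3).

Ab minor, root position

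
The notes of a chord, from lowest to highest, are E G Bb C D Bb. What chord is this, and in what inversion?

C dominant ninth, first inversion

The distinct note names are E, G, Bb, C, D. Stacked in thirds they read C–E–G–Bb–D, which is a dominant ninth chord on C.
The lowest note is E, the third of the chord, so this is first inversion.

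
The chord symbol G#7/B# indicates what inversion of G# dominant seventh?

first inversion

G#7/B# means G# dominant seventh with B# in the bass. B# is the third of G# dominant seventh (G#–B#–D#–F#), so this is first inversion.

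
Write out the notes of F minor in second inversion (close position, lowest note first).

C, F, Ab

The chord tones are F–Ab–C. With the fifth (C) lowest for second inversion: C, F, Ab.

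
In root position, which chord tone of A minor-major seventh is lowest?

A

The root of A minor-major seventh (A–C–E–G#) is A; that is the bass in root position.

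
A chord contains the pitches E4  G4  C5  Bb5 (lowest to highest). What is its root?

C

Reordering E, G, C, Bb into stacked thirds gives C–E–G–Bb; the bottom of that stack, C, is the root.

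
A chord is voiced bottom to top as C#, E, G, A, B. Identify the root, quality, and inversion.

The distinct note names are C#, E, G, A, B. Stacked in thirds they read A–C#–E–G–B, which is a dominant ninth chord on A.
C# is the third of A dominant ninth; third in the bass means first inversion.

A dominant ninth, first inversion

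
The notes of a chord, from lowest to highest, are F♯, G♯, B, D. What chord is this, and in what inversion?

G# half-diminished seventh, third inversion

The pitch classes F#, G#, B, D arrange in thirds as G#–B–D–F#: a G# half-diminished seventh chord.
The lowest note is F#, the seventh of the chord, so this is third inversion (figured bass 4/2).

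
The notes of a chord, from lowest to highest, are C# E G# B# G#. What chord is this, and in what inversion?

C# minor-major seventh, root position

The distinct note names are C#, E, G#, B#. Stacked in thirds they read C#–E–G#–B#, which is a minor-major seventh chord on C#.
The lowest note is C#, the root of the chord, so this is root position (figured bass 7).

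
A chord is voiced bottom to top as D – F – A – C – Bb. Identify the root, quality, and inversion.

The distinct note names are D, F, A, C, Bb. Stacked in thirds they read Bb–D–F–A–C, which is a major ninth chord on Bb.
The lowest note is D, the third of the chord, so this is first inversion.

Bb major ninth, first inversion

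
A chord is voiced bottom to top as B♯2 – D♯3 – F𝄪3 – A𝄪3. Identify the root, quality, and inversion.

B# minor-major seventh, root position

The pitch classes B#, D#, F##, A## arrange in thirds as B#–D#–F##–A##: a B# minor-major seventh chord.
With the root (B#) in the bass, the chord is in root position (figured bass 7).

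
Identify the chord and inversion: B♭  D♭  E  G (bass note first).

E diminished seventh, second inversion

Reducing to letter names: Bb, Db, E, G. These stack in thirds as E–G–Bb–Db — an E diminished seventh chord.
Bb is the fifth of E diminished seventh; fifth in the bass means second inversion (figured bass 4/3).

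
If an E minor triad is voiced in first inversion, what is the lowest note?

G

E minor is E–G–B. First inversion places the third in the bass: G.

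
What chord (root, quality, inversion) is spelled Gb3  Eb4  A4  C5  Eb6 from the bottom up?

The pitch classes Gb, Eb, A, C arrange in thirds as A–C–Eb–Gb: an A diminished seventh chord.
The lowest note is Gb, the seventh of the chord, so this is third inversion (figured bass 4/2).

A diminished seventh, third inversion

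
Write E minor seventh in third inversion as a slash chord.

Third inversion of E minor seventh has the seventh (D) in the bass. As a slash chord: Em7/D.

Em7/D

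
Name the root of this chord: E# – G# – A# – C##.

The distinct letter names are E#, G#, A#, C##. Arranged as a stack of thirds they read A#–C##–E#–G#, so A# is the root (an A# dominant seventh chord).

A#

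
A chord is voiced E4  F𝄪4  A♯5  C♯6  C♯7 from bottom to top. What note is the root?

Reordering E, F##, A#, C# into stacked thirds gives F##–A#–C#–E; the bottom of that stack, F##, is the root.

F##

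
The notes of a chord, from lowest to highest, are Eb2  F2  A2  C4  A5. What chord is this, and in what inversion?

The distinct note names are Eb, F, A, C. Stacked in thirds they read F–A–C–Eb, which is a dominant seventh chord on F.
Eb is the seventh of F dominant seventh; seventh in the bass means third inversion (figured bass 4/2).

F dominant seventh, third inversion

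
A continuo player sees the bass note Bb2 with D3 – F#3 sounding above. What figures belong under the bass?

5/3

The notes Bb, D, F# stack in thirds as Bb–D–F# — a Bb augmented triad. The bass Bb is the root, so this is root position: figured 5/3.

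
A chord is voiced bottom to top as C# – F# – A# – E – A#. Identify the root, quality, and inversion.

F# dominant seventh, second inversion

The pitch classes C#, F#, A#, E arrange in thirds as F#–A#–C#–E: an F# dominant seventh chord.
The lowest note is C#, the fifth of the chord, so this is second inversion (figured bass 4/3).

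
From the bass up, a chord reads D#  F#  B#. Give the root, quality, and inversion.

Reducing to letter names: D#, F#, B#. These stack in thirds as B#–D#–F# — a B# diminished triad.
D# is the third of B# diminished; third in the bass means first inversion (figured bass 6).

B# diminished, first inversion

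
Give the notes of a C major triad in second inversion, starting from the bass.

G, C, E

C major is C–E–G. Second inversion puts the fifth (G) in the bass, with the remaining tones above: G, C, E.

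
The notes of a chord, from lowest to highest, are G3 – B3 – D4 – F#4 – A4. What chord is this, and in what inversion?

The pitch classes G, B, D, F#, A arrange in thirds as G–B–D–F#–A: a G major ninth chord.
The lowest note is G, the root of the chord, so this is root position.

G major ninth, root position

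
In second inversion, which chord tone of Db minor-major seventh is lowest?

In second inversion the fifth is lowest. For Db minor-major seventh (Db–Fb–Ab–C) that is Ab.

Ab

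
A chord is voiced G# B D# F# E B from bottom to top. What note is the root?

G#, B, D#, F#, E are the tones of an E major ninth chord (E–G#–B–D#–F#), making E the root.

E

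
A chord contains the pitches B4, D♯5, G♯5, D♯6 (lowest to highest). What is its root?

Reordering B, D#, G# into stacked thirds gives G#–B–D#; the bottom of that stack, G#, is the root.

G#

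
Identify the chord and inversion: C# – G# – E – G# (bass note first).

C# minor, root position

Reducing to letter names: C#, G#, E. These stack in thirds as C#–E–G# — a C# minor triad.
The lowest note is C#, the root of the chord, so this is root position (figured bass 5/3).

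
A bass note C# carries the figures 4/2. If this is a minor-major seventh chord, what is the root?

D

The figures 4/2 mean the seventh of the chord is in the bass. If C# is the seventh of a minor-major seventh chord, the root is D (chord tones D–F–A–C#).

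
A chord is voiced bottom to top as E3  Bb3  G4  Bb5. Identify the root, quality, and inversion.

E diminished, root position

The distinct note names are E, Bb, G. Stacked in thirds they read E–G–Bb, which is a diminished triad on E.
E is the root of E diminished; root in the bass means root position (figured bass 5/3).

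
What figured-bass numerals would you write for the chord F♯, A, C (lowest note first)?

The notes F#, A, C stack in thirds as F#–A–C — an F# diminished triad. The bass F# is the root, so this is root position: figured 5/3.

5/3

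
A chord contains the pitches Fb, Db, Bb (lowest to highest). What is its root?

Bb

Fb, Db, Bb are the tones of a Bb diminished triad (Bb–Db–Fb), making Bb the root.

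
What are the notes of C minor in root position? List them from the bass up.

C, Eb, G

Spelling C minor: C–Eb–G. In root position the root is bass, giving C, Eb, G from the bottom.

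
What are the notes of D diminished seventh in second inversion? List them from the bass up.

Spelling D diminished seventh: D–F–Ab–Cb. In second inversion the fifth is bass, giving Ab, Cb, D, F from the bottom.

Ab, Cb, D, F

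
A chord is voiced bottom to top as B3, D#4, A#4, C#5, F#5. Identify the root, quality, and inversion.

The pitch classes B, D#, A#, C#, F# arrange in thirds as B–D#–F#–A#–C#: a B major ninth chord.
With the root (B) in the bass, the chord is in root position.

B major ninth, root position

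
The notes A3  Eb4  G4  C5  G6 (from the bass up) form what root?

The distinct letter names are A, Eb, G, C. Arranged as a stack of thirds they read A–C–Eb–G, so A is the root (an A half-diminished seventh chord).

A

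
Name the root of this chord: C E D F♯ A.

D

Reordering C, E, D, F#, A into stacked thirds gives D–F#–A–C–E; the bottom of that stack, D, is the root.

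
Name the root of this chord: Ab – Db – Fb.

The distinct letter names are Ab, Db, Fb. Arranged as a stack of thirds they read Db–Fb–Ab, so Db is the root (a Db minor triad).

Db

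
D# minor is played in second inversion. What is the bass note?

D# minor is D#–F#–A#. Second inversion places the fifth in the bass: A#.

A#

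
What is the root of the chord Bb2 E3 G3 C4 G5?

Bb, E, G, C are the tones of a C dominant seventh chord (C–E–G–Bb), making C the root.

C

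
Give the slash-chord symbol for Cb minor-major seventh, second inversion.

Second inversion of Cb minor-major seventh has the fifth (Gb) in the bass. As a slash chord: Cbm(maj7)/Gb.

Cbm(maj7)/Gb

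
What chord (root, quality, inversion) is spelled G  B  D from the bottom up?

G major, root position

The pitch classes G, B, D arrange in thirds as G–B–D: a G major triad.
The lowest note is G, the root of the chord, so this is root position (figured bass 5/3).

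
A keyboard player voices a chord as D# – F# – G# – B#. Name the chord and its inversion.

Reducing to letter names: D#, F#, G#, B#. These stack in thirds as G#–B#–D#–F# — a G# dominant seventh chord.
D# is the fifth of G# dominant seventh; fifth in the bass means second inversion (figured bass 4/3).

G# dominant seventh, second inversion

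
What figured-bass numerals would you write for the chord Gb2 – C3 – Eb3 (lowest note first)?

The notes Gb, C, Eb stack in thirds as C–Eb–Gb — a C diminished triad. The bass Gb is the fifth, so this is second inversion: figured 6/4.

6/4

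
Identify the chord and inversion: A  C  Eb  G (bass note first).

The distinct note names are A, C, Eb, G. Stacked in thirds they read A–C–Eb–G, which is a half-diminished seventh chord on A.
The lowest note is A, the root of the chord, so this is root position (figured bass 7).

A half-diminished seventh, root position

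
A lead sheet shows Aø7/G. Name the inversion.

third inversion

Aø7/G means A half-diminished seventh with G in the bass. G is the seventh of A half-diminished seventh (A–C–Eb–G), so this is third inversion.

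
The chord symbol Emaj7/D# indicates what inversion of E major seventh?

third inversion

Emaj7/D# means E major seventh with D# in the bass. D# is the seventh of E major seventh (E–G#–B–D#), so this is third inversion.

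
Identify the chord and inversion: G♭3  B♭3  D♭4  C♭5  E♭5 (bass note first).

Reducing to letter names: Gb, Bb, Db, Cb, Eb. These stack in thirds as Cb–Eb–Gb–Bb–Db — a Cb major ninth chord.
Gb is the fifth of Cb major ninth; fifth in the bass means second inversion.

Cb major ninth, second inversion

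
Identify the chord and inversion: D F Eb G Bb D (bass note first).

Eb major ninth, third inversion

The pitch classes D, F, Eb, G, Bb arrange in thirds as Eb–G–Bb–D–F: an Eb major ninth chord.
With the seventh (D) in the bass, the chord is in third inversion.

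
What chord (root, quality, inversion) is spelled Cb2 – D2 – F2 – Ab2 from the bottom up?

D diminished seventh, third inversion

Reducing to letter names: Cb, D, F, Ab. These stack in thirds as D–F–Ab–Cb — a D diminished seventh chord.
Cb is the seventh of D diminished seventh; seventh in the bass means third inversion (figured bass 4/2).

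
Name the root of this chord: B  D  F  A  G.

G

Reordering B, D, F, A, G into stacked thirds gives G–B–D–F–A; the bottom of that stack, G, is the root.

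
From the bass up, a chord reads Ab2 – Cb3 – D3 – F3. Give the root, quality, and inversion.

D diminished seventh, second inversion

The distinct note names are Ab, Cb, D, F. Stacked in thirds they read D–F–Ab–Cb, which is a diminished seventh chord on D.
With the fifth (Ab) in the bass, the chord is in second inversion (figured bass 4/3).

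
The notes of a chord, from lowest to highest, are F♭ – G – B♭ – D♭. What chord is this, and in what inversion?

The pitch classes Fb, G, Bb, Db arrange in thirds as G–Bb–Db–Fb: a G diminished seventh chord.
Fb is the seventh of G diminished seventh; seventh in the bass means third inversion (figured bass 4/2).

G diminished seventh, third inversion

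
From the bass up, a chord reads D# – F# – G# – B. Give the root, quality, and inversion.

G# minor seventh, second inversion

The pitch classes D#, F#, G#, B arrange in thirds as G#–B–D#–F#: a G# minor seventh chord.
The lowest note is D#, the fifth of the chord, so this is second inversion (figured bass 4/3).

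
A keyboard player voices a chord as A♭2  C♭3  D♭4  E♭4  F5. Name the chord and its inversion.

Reducing to letter names: Ab, Cb, Db, Eb, F. These stack in thirds as Db–F–Ab–Cb–Eb — a Db dominant ninth chord.
With the fifth (Ab) in the bass, the chord is in second inversion.

Db dominant ninth, second inversion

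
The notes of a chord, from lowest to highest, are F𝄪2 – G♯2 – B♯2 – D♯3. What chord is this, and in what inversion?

G# major seventh, third inversion

The pitch classes F##, G#, B#, D# arrange in thirds as G#–B#–D#–F##: a G# major seventh chord.
With the seventh (F##) in the bass, the chord is in third inversion (figured bass 4/2).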